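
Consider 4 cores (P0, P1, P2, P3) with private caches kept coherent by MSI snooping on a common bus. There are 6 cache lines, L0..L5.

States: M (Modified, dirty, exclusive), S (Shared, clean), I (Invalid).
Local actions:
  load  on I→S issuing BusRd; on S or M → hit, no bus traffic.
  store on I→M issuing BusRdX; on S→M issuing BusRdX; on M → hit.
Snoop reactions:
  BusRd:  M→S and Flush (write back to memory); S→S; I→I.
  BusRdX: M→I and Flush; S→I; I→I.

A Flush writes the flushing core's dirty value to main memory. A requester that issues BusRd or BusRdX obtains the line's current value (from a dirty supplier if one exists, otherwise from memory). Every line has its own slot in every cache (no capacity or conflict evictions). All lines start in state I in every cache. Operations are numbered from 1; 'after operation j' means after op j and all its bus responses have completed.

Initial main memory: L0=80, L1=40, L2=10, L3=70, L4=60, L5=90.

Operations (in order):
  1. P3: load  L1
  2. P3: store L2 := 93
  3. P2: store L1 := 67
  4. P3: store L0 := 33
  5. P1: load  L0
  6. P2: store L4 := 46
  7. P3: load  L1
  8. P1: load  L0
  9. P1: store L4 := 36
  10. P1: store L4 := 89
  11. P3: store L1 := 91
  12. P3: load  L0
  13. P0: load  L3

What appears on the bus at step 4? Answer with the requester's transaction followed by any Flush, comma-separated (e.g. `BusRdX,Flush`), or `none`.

1. P3: load  L1  bus=[BusRd]  L1: P0=I P1=I P2=I P3=S  mem[L1]=40
2. P3: store L2 := 93  bus=[BusRdX]  L2: P0=I P1=I P2=I P3=M  mem[L2]=10
3. P2: store L1 := 67  bus=[BusRdX]  L1: P0=I P1=I P2=M P3=I  mem[L1]=40
4. P3: store L0 := 33  bus=[BusRdX]  L0: P0=I P1=I P2=I P3=M  mem[L0]=80
5. P1: load  L0  bus=[BusRd,Flush]  L0: P0=I P1=S P2=I P3=S  mem[L0]=33
6. P2: store L4 := 46  bus=[BusRdX]  L4: P0=I P1=I P2=M P3=I  mem[L4]=60
7. P3: load  L1  bus=[BusRd,Flush]  L1: P0=I P1=I P2=S P3=S  mem[L1]=67
8. P1: load  L0  bus=[-]  L0: P0=I P1=S P2=I P3=S  mem[L0]=33
9. P1: store L4 := 36  bus=[BusRdX,Flush]  L4: P0=I P1=M P2=I P3=I  mem[L4]=46
10. P1: store L4 := 89  bus=[-]  L4: P0=I P1=M P2=I P3=I  mem[L4]=46
11. P3: store L1 := 91  bus=[BusRdX]  L1: P0=I P1=I P2=I P3=M  mem[L1]=67
12. P3: load  L0  bus=[-]  L0: P0=I P1=S P2=I P3=S  mem[L0]=33
13. P0: load  L3  bus=[BusRd]  L3: P0=S P1=I P2=I P3=I  mem[L3]=70

bus = BusRdX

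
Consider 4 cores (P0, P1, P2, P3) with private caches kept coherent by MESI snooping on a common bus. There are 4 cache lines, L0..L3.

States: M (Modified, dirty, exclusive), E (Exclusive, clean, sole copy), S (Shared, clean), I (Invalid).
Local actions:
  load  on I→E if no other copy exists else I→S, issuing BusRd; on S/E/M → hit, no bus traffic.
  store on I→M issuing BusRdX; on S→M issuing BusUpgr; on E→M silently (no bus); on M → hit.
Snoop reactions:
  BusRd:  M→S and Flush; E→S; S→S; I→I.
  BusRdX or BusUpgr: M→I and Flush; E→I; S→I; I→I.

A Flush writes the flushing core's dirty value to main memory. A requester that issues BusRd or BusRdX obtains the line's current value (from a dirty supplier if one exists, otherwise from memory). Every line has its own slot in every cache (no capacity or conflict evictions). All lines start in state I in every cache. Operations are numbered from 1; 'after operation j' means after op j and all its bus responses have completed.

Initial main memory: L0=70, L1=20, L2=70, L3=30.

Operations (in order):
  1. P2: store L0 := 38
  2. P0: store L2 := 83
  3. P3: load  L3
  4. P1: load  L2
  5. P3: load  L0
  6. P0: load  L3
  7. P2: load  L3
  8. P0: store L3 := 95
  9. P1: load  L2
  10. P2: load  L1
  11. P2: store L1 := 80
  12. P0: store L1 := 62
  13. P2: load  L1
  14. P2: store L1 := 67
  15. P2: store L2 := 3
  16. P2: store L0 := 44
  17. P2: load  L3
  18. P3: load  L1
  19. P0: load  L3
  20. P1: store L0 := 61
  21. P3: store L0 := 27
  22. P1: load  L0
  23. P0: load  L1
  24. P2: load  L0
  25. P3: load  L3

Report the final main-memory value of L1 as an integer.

1. P2: store L0 := 38  bus=[BusRdX]  L0: P0=I P1=I P2=M P3=I  mem[L0]=70
2. P0: store L2 := 83  bus=[BusRdX]  L2: P0=M P1=I P2=I P3=I  mem[L2]=70
3. P3: load  L3  bus=[BusRd]  L3: P0=I P1=I P2=I P3=E  mem[L3]=30
4. P1: load  L2  bus=[BusRd,Flush]  L2: P0=S P1=S P2=I P3=I  mem[L2]=83
5. P3: load  L0  bus=[BusRd,Flush]  L0: P0=I P1=I P2=S P3=S  mem[L0]=38
6. P0: load  L3  bus=[BusRd]  L3: P0=S P1=I P2=I P3=S  mem[L3]=30
7. P2: load  L3  bus=[BusRd]  L3: P0=S P1=I P2=S P3=S  mem[L3]=30
8. P0: store L3 := 95  bus=[BusUpgr]  L3: P0=M P1=I P2=I P3=I  mem[L3]=30
9. P1: load  L2  bus=[-]  L2: P0=S P1=S P2=I P3=I  mem[L2]=83
10. P2: load  L1  bus=[BusRd]  L1: P0=I P1=I P2=E P3=I  mem[L1]=20
11. P2: store L1 := 80  bus=[-]  L1: P0=I P1=I P2=M P3=I  mem[L1]=20
12. P0: store L1 := 62  bus=[BusRdX,Flush]  L1: P0=M P1=I P2=I P3=I  mem[L1]=80
13. P2: load  L1  bus=[BusRd,Flush]  L1: P0=S P1=I P2=S P3=I  mem[L1]=62
14. P2: store L1 := 67  bus=[BusUpgr]  L1: P0=I P1=I P2=M P3=I  mem[L1]=62
15. P2: store L2 := 3  bus=[BusRdX]  L2: P0=I P1=I P2=M P3=I  mem[L2]=83
16. P2: store L0 := 44  bus=[BusUpgr]  L0: P0=I P1=I P2=M P3=I  mem[L0]=38
17. P2: load  L3  bus=[BusRd,Flush]  L3: P0=S P1=I P2=S P3=I  mem[L3]=95
18. P3: load  L1  bus=[BusRd,Flush]  L1: P0=I P1=I P2=S P3=S  mem[L1]=67
19. P0: load  L3  bus=[-]  L3: P0=S P1=I P2=S P3=I  mem[L3]=95
20. P1: store L0 := 61  bus=[BusRdX,Flush]  L0: P0=I P1=M P2=I P3=I  mem[L0]=44
21. P3: store L0 := 27  bus=[BusRdX,Flush]  L0: P0=I P1=I P2=I P3=M  mem[L0]=61
22. P1: load  L0  bus=[BusRd,Flush]  L0: P0=I P1=S P2=I P3=S  mem[L0]=27
23. P0: load  L1  bus=[BusRd]  L1: P0=S P1=I P2=S P3=S  mem[L1]=67
24. P2: load  L0  bus=[BusRd]  L0: P0=I P1=S P2=S P3=S  mem[L0]=27
25. P3: load  L3  bus=[BusRd]  L3: P0=S P1=I P2=S P3=S  mem[L3]=95

memory[L1] = 67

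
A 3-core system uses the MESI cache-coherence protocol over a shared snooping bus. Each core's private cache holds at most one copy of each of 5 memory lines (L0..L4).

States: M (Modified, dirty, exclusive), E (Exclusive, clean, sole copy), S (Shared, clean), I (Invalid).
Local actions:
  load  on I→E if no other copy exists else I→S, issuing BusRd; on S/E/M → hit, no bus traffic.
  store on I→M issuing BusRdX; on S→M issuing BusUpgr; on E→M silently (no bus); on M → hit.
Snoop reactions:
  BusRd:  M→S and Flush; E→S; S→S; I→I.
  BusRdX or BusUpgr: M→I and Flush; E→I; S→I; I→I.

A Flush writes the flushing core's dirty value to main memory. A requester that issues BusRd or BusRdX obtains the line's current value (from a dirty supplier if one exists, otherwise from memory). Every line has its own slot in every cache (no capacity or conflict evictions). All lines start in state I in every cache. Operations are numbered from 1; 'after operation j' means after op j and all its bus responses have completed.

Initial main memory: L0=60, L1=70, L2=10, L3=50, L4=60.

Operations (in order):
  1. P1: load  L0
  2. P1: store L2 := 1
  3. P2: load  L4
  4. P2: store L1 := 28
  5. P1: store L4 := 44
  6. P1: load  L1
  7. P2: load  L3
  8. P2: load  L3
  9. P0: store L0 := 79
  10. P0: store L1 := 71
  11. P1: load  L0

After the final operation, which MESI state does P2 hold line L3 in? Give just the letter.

step 1: P1: load  L0  ⟶  IEI  (L0)  txn=BusRd  M[L0]=60
step 2: P1: store L2 := 1  ⟶  IMI  (L2)  txn=BusRdX  M[L2]=10
step 3: P2: load  L4  ⟶  IIE  (L4)  txn=BusRd  M[L4]=60
step 4: P2: store L1 := 28  ⟶  IIM  (L1)  txn=BusRdX  M[L1]=70
step 5: P1: store L4 := 44  ⟶  IMI  (L4)  txn=BusRdX  M[L4]=60
step 6: P1: load  L1  ⟶  ISS  (L1)  txn=BusRd+Flush  M[L1]=28
step 7: P2: load  L3  ⟶  IIE  (L3)  txn=BusRd  M[L3]=50
step 8: P2: load  L3  ⟶  IIE  (L3)  txn=∅  M[L3]=50
step 9: P0: store L0 := 79  ⟶  MII  (L0)  txn=BusRdX  M[L0]=60
step 10: P0: store L1 := 71  ⟶  MII  (L1)  txn=BusRdX  M[L1]=28
step 11: P1: load  L0  ⟶  SSI  (L0)  txn=BusRd+Flush  M[L0]=79

state = E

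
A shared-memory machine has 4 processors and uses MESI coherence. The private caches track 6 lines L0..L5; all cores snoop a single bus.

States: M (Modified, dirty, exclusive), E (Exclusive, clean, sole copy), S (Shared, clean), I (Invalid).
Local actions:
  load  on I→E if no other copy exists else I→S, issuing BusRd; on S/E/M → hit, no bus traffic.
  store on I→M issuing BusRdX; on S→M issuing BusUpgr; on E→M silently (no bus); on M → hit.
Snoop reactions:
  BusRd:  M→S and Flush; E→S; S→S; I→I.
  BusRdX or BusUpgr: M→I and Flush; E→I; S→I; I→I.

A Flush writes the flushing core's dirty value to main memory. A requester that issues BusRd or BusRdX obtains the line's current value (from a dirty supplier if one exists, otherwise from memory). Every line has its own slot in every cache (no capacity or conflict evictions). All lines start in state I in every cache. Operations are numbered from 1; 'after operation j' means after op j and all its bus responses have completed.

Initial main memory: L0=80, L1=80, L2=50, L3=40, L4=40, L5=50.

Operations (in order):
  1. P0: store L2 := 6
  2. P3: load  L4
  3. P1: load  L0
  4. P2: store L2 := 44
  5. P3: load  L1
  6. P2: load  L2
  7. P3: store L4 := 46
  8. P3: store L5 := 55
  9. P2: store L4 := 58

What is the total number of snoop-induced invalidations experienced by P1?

invalidations = 0

[1] P0: store L2 := 6 | P0:M(6), P1:I, P2:I, P3:I | bus: BusRdX
[2] P3: load  L4 | P0:I, P1:I, P2:I, P3:E(40) | bus: BusRd
[3] P1: load  L0 | P0:I, P1:E(80), P2:I, P3:I | bus: BusRd
[4] P2: store L2 := 44 | P0:I, P1:I, P2:M(44), P3:I | bus: BusRdX,Flush
[5] P3: load  L1 | P0:I, P1:I, P2:I, P3:E(80) | bus: BusRd
[6] P2: load  L2 | P0:I, P1:I, P2:M(44), P3:I | bus: none
[7] P3: store L4 := 46 | P0:I, P1:I, P2:I, P3:M(46) | bus: none
[8] P3: store L5 := 55 | P0:I, P1:I, P2:I, P3:M(55) | bus: BusRdX
[9] P2: store L4 := 58 | P0:I, P1:I, P2:M(58), P3:I | bus: BusRdX,Flush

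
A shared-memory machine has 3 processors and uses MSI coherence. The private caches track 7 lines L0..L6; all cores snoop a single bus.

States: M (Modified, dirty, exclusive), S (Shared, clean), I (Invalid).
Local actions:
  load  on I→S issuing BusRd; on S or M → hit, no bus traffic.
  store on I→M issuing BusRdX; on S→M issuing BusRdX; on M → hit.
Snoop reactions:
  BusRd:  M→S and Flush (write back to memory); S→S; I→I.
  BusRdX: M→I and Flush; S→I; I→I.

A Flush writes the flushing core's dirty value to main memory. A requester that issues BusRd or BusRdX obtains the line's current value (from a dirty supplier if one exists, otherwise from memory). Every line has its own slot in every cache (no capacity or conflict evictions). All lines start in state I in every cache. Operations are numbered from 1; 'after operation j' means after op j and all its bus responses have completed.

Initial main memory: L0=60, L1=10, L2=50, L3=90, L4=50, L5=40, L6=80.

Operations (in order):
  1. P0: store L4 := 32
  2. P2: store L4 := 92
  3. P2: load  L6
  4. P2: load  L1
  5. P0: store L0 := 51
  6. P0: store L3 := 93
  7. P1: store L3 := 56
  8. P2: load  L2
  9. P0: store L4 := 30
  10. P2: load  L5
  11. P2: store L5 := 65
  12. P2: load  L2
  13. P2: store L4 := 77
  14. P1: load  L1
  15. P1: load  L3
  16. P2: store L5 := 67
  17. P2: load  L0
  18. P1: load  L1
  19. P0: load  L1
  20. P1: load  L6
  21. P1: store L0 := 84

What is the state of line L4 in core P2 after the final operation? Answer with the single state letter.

state = M

  op1 P0: store L4 := 32 → M/I/I on L4; bus BusRdX; mem=50
  op2 P2: store L4 := 92 → I/I/M on L4; bus BusRdX Flush; mem=32
  op3 P2: load  L6 → I/I/S on L6; bus BusRd; mem=80
  op4 P2: load  L1 → I/I/S on L1; bus BusRd; mem=10
  op5 P0: store L0 := 51 → M/I/I on L0; bus BusRdX; mem=60
  op6 P0: store L3 := 93 → M/I/I on L3; bus BusRdX; mem=90
  op7 P1: store L3 := 56 → I/M/I on L3; bus BusRdX Flush; mem=93
  op8 P2: load  L2 → I/I/S on L2; bus BusRd; mem=50
  op9 P0: store L4 := 30 → M/I/I on L4; bus BusRdX Flush; mem=92
  op10 P2: load  L5 → I/I/S on L5; bus BusRd; mem=40
  op11 P2: store L5 := 65 → I/I/M on L5; bus BusRdX; mem=40
  op12 P2: load  L2 → I/I/S on L2; bus (none); mem=50
  op13 P2: store L4 := 77 → I/I/M on L4; bus BusRdX Flush; mem=30
  op14 P1: load  L1 → I/S/S on L1; bus BusRd; mem=10
  op15 P1: load  L3 → I/M/I on L3; bus (none); mem=93
  op16 P2: store L5 := 67 → I/I/M on L5; bus (none); mem=40
  op17 P2: load  L0 → S/I/S on L0; bus BusRd Flush; mem=51
  op18 P1: load  L1 → I/S/S on L1; bus (none); mem=10
  op19 P0: load  L1 → S/S/S on L1; bus BusRd; mem=10
  op20 P1: load  L6 → I/S/S on L6; bus BusRd; mem=80
  op21 P1: store L0 := 84 → I/M/I on L0; bus BusRdX; mem=51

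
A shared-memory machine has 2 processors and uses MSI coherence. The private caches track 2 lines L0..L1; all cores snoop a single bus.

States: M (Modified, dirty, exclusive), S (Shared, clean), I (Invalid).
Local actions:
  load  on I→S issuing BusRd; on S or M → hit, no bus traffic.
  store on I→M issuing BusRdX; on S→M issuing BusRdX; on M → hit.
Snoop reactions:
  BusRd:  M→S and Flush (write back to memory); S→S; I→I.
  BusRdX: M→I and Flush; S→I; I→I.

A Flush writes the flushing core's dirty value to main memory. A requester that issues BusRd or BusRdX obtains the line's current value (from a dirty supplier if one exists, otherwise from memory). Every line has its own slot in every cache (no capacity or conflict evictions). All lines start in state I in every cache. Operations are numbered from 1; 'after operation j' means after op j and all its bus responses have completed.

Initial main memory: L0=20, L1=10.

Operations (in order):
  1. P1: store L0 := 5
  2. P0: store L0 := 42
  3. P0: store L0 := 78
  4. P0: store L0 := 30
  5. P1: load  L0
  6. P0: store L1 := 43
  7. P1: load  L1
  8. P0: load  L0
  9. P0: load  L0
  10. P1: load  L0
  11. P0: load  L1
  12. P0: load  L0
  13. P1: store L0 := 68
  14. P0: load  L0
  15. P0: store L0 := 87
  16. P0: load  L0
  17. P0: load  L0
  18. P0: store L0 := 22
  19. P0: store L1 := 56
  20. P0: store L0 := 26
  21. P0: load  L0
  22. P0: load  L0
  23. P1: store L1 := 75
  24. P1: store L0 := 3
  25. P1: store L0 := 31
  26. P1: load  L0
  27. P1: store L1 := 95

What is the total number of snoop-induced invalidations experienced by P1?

step 1: P1: store L0 := 5  ⟶  IM  (L0)  txn=BusRdX  M[L0]=20
step 2: P0: store L0 := 42  ⟶  MI  (L0)  txn=BusRdX+Flush  M[L0]=5
step 3: P0: store L0 := 78  ⟶  MI  (L0)  txn=∅  M[L0]=5
step 4: P0: store L0 := 30  ⟶  MI  (L0)  txn=∅  M[L0]=5
step 5: P1: load  L0  ⟶  SS  (L0)  txn=BusRd+Flush  M[L0]=30
step 6: P0: store L1 := 43  ⟶  MI  (L1)  txn=BusRdX  M[L1]=10
step 7: P1: load  L1  ⟶  SS  (L1)  txn=BusRd+Flush  M[L1]=43
step 8: P0: load  L0  ⟶  SS  (L0)  txn=∅  M[L0]=30
step 9: P0: load  L0  ⟶  SS  (L0)  txn=∅  M[L0]=30
step 10: P1: load  L0  ⟶  SS  (L0)  txn=∅  M[L0]=30
step 11: P0: load  L1  ⟶  SS  (L1)  txn=∅  M[L1]=43
step 12: P0: load  L0  ⟶  SS  (L0)  txn=∅  M[L0]=30
step 13: P1: store L0 := 68  ⟶  IM  (L0)  txn=BusRdX  M[L0]=30
step 14: P0: load  L0  ⟶  SS  (L0)  txn=BusRd+Flush  M[L0]=68
step 15: P0: store L0 := 87  ⟶  MI  (L0)  txn=BusRdX  M[L0]=68
step 16: P0: load  L0  ⟶  MI  (L0)  txn=∅  M[L0]=68
step 17: P0: load  L0  ⟶  MI  (L0)  txn=∅  M[L0]=68
step 18: P0: store L0 := 22  ⟶  MI  (L0)  txn=∅  M[L0]=68
step 19: P0: store L1 := 56  ⟶  MI  (L1)  txn=BusRdX  M[L1]=43
step 20: P0: store L0 := 26  ⟶  MI  (L0)  txn=∅  M[L0]=68
step 21: P0: load  L0  ⟶  MI  (L0)  txn=∅  M[L0]=68
step 22: P0: load  L0  ⟶  MI  (L0)  txn=∅  M[L0]=68
step 23: P1: store L1 := 75  ⟶  IM  (L1)  txn=BusRdX+Flush  M[L1]=56
step 24: P1: store L0 := 3  ⟶  IM  (L0)  txn=BusRdX+Flush  M[L0]=26
step 25: P1: store L0 := 31  ⟶  IM  (L0)  txn=∅  M[L0]=26
step 26: P1: load  L0  ⟶  IM  (L0)  txn=∅  M[L0]=26
step 27: P1: store L1 := 95  ⟶  IM  (L1)  txn=∅  M[L1]=56

invalidations = 3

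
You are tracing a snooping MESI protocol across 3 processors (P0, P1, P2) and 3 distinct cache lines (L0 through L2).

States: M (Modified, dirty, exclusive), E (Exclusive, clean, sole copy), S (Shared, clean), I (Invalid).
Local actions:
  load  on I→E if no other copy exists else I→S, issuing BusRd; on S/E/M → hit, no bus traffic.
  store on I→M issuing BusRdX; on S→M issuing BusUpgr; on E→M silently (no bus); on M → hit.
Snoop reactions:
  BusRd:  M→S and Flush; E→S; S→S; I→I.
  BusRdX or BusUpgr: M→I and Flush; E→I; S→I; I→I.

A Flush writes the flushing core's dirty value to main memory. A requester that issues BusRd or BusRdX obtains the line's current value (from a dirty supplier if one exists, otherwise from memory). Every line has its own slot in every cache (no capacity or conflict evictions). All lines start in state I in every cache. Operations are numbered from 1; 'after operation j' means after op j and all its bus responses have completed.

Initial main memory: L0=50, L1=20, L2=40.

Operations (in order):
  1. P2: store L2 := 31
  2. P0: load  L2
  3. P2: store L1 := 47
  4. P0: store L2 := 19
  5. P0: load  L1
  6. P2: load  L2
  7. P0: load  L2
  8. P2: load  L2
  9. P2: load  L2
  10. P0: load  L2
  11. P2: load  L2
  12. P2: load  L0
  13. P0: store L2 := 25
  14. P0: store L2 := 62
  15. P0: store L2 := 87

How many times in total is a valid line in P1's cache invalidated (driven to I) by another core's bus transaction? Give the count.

invalidations = 0

[1] P2: store L2 := 31 | P0:I, P1:I, P2:M(31) | bus: BusRdX
[2] P0: load  L2 | P0:S(31), P1:I, P2:S(31) | bus: BusRd,Flush
[3] P2: store L1 := 47 | P0:I, P1:I, P2:M(47) | bus: BusRdX
[4] P0: store L2 := 19 | P0:M(19), P1:I, P2:I | bus: BusUpgr
[5] P0: load  L1 | P0:S(47), P1:I, P2:S(47) | bus: BusRd,Flush
[6] P2: load  L2 | P0:S(19), P1:I, P2:S(19) | bus: BusRd,Flush
[7] P0: load  L2 | P0:S(19), P1:I, P2:S(19) | bus: none
[8] P2: load  L2 | P0:S(19), P1:I, P2:S(19) | bus: none
[9] P2: load  L2 | P0:S(19), P1:I, P2:S(19) | bus: none
[10] P0: load  L2 | P0:S(19), P1:I, P2:S(19) | bus: none
[11] P2: load  L2 | P0:S(19), P1:I, P2:S(19) | bus: none
[12] P2: load  L0 | P0:I, P1:I, P2:E(50) | bus: BusRd
[13] P0: store L2 := 25 | P0:M(25), P1:I, P2:I | bus: BusUpgr
[14] P0: store L2 := 62 | P0:M(62), P1:I, P2:I | bus: none
[15] P0: store L2 := 87 | P0:M(87), P1:I, P2:I | bus: none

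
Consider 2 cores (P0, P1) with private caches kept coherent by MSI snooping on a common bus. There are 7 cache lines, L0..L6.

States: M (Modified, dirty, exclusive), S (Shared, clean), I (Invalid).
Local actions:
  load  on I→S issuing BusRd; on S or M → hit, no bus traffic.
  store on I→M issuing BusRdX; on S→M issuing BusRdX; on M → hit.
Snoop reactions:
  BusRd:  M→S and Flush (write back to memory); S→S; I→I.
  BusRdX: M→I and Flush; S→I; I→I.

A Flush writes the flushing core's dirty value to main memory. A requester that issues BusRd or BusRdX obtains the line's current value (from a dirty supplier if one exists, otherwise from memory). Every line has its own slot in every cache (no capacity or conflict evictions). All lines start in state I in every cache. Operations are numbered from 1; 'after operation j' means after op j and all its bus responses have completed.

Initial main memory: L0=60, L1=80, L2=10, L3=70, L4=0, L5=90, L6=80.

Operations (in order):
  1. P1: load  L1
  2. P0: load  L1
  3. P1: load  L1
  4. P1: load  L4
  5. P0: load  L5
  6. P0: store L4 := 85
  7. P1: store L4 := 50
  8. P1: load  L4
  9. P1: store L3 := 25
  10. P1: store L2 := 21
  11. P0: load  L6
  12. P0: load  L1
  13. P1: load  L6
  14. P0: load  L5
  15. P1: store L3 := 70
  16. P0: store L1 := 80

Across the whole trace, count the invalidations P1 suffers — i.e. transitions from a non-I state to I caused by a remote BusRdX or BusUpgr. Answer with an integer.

[1] P1: load  L1 | P0:I, P1:S(80) | bus: BusRd
[2] P0: load  L1 | P0:S(80), P1:S(80) | bus: BusRd
[3] P1: load  L1 | P0:S(80), P1:S(80) | bus: none
[4] P1: load  L4 | P0:I, P1:S(0) | bus: BusRd
[5] P0: load  L5 | P0:S(90), P1:I | bus: BusRd
[6] P0: store L4 := 85 | P0:M(85), P1:I | bus: BusRdX
[7] P1: store L4 := 50 | P0:I, P1:M(50) | bus: BusRdX,Flush
[8] P1: load  L4 | P0:I, P1:M(50) | bus: none
[9] P1: store L3 := 25 | P0:I, P1:M(25) | bus: BusRdX
[10] P1: store L2 := 21 | P0:I, P1:M(21) | bus: BusRdX
[11] P0: load  L6 | P0:S(80), P1:I | bus: BusRd
[12] P0: load  L1 | P0:S(80), P1:S(80) | bus: none
[13] P1: load  L6 | P0:S(80), P1:S(80) | bus: BusRd
[14] P0: load  L5 | P0:S(90), P1:I | bus: none
[15] P1: store L3 := 70 | P0:I, P1:M(70) | bus: none
[16] P0: store L1 := 80 | P0:M(80), P1:I | bus: BusRdX

invalidations = 2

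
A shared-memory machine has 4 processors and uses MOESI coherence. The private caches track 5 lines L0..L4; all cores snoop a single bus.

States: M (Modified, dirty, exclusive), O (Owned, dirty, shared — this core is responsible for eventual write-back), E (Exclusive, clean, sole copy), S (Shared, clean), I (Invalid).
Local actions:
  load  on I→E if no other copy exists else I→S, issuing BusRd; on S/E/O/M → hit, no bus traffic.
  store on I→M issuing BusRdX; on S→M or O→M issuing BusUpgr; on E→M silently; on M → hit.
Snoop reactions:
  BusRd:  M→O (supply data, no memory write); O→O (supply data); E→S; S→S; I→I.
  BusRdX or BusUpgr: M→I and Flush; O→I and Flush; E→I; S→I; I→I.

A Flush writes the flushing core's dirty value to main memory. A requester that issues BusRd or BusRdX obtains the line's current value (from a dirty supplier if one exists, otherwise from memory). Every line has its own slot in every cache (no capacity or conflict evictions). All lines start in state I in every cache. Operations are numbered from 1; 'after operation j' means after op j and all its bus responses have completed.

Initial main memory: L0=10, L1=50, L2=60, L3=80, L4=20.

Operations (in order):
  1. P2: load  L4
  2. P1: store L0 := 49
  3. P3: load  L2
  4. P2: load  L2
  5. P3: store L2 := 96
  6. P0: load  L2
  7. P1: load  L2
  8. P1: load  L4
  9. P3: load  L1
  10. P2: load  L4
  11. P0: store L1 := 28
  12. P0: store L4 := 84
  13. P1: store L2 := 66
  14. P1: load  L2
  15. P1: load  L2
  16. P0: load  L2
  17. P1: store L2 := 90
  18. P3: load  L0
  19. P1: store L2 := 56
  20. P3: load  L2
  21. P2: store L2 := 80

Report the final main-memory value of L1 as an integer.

memory[L1] = 50

[1] P2: load  L4 | P0:I, P1:I, P2:E(20), P3:I | bus: BusRd
[2] P1: store L0 := 49 | P0:I, P1:M(49), P2:I, P3:I | bus: BusRdX
[3] P3: load  L2 | P0:I, P1:I, P2:I, P3:E(60) | bus: BusRd
[4] P2: load  L2 | P0:I, P1:I, P2:S(60), P3:S(60) | bus: BusRd
[5] P3: store L2 := 96 | P0:I, P1:I, P2:I, P3:M(96) | bus: BusUpgr
[6] P0: load  L2 | P0:S(96), P1:I, P2:I, P3:O(96) | bus: BusRd
[7] P1: load  L2 | P0:S(96), P1:S(96), P2:I, P3:O(96) | bus: BusRd
[8] P1: load  L4 | P0:I, P1:S(20), P2:S(20), P3:I | bus: BusRd
[9] P3: load  L1 | P0:I, P1:I, P2:I, P3:E(50) | bus: BusRd
[10] P2: load  L4 | P0:I, P1:S(20), P2:S(20), P3:I | bus: none
[11] P0: store L1 := 28 | P0:M(28), P1:I, P2:I, P3:I | bus: BusRdX
[12] P0: store L4 := 84 | P0:M(84), P1:I, P2:I, P3:I | bus: BusRdX
[13] P1: store L2 := 66 | P0:I, P1:M(66), P2:I, P3:I | bus: BusUpgr,Flush
[14] P1: load  L2 | P0:I, P1:M(66), P2:I, P3:I | bus: none
[15] P1: load  L2 | P0:I, P1:M(66), P2:I, P3:I | bus: none
[16] P0: load  L2 | P0:S(66), P1:O(66), P2:I, P3:I | bus: BusRd
[17] P1: store L2 := 90 | P0:I, P1:M(90), P2:I, P3:I | bus: BusUpgr
[18] P3: load  L0 | P0:I, P1:O(49), P2:I, P3:S(49) | bus: BusRd
[19] P1: store L2 := 56 | P0:I, P1:M(56), P2:I, P3:I | bus: none
[20] P3: load  L2 | P0:I, P1:O(56), P2:I, P3:S(56) | bus: BusRd
[21] P2: store L2 := 80 | P0:I, P1:I, P2:M(80), P3:I | bus: BusRdX,Flush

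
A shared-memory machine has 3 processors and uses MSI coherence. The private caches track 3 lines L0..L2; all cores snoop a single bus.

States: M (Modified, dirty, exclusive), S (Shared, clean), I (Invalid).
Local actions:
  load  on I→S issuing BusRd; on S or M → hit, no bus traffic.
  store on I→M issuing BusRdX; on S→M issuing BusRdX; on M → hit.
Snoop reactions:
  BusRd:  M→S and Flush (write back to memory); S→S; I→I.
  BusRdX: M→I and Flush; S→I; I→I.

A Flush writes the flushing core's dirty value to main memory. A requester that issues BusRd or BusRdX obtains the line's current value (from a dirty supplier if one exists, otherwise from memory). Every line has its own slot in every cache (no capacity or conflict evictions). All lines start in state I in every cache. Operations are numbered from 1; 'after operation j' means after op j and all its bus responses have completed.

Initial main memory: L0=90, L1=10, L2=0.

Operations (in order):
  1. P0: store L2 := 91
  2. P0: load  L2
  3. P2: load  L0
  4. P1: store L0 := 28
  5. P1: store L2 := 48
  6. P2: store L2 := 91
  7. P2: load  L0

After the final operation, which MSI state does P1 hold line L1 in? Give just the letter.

step 1: P0: store L2 := 91  ⟶  MII  (L2)  txn=BusRdX  M[L2]=0
step 2: P0: load  L2  ⟶  MII  (L2)  txn=∅  M[L2]=0
step 3: P2: load  L0  ⟶  IIS  (L0)  txn=BusRd  M[L0]=90
step 4: P1: store L0 := 28  ⟶  IMI  (L0)  txn=BusRdX  M[L0]=90
step 5: P1: store L2 := 48  ⟶  IMI  (L2)  txn=BusRdX+Flush  M[L2]=91
step 6: P2: store L2 := 91  ⟶  IIM  (L2)  txn=BusRdX+Flush  M[L2]=48
step 7: P2: load  L0  ⟶  ISS  (L0)  txn=BusRd+Flush  M[L0]=28

state = I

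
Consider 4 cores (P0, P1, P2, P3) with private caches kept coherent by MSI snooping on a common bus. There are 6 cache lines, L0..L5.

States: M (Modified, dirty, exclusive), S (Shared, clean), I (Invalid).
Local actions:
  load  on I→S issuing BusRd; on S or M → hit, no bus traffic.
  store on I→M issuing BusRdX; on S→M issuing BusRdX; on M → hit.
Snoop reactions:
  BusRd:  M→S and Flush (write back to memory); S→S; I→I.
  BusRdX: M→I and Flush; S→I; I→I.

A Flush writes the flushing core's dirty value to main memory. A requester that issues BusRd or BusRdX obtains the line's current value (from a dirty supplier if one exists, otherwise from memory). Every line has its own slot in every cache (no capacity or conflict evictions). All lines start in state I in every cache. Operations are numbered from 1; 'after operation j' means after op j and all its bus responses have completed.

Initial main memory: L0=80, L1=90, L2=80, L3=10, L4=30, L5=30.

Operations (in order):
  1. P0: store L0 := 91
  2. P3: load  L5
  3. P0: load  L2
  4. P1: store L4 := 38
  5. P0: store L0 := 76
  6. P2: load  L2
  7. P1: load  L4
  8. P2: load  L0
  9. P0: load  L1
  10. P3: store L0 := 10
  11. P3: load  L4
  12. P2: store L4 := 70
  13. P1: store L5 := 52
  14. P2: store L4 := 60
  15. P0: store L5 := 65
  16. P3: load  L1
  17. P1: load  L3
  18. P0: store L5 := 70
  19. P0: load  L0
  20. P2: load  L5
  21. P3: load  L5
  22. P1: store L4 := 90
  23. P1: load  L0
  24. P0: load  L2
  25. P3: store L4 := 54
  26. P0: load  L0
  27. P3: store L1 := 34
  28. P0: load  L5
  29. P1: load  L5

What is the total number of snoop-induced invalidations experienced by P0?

invalidations = 2

1. P0: store L0 := 91  bus=[BusRdX]  L0: P0=M P1=I P2=I P3=I  mem[L0]=80
2. P3: load  L5  bus=[BusRd]  L5: P0=I P1=I P2=I P3=S  mem[L5]=30
3. P0: load  L2  bus=[BusRd]  L2: P0=S P1=I P2=I P3=I  mem[L2]=80
4. P1: store L4 := 38  bus=[BusRdX]  L4: P0=I P1=M P2=I P3=I  mem[L4]=30
5. P0: store L0 := 76  bus=[-]  L0: P0=M P1=I P2=I P3=I  mem[L0]=80
6. P2: load  L2  bus=[BusRd]  L2: P0=S P1=I P2=S P3=I  mem[L2]=80
7. P1: load  L4  bus=[-]  L4: P0=I P1=M P2=I P3=I  mem[L4]=30
8. P2: load  L0  bus=[BusRd,Flush]  L0: P0=S P1=I P2=S P3=I  mem[L0]=76
9. P0: load  L1  bus=[BusRd]  L1: P0=S P1=I P2=I P3=I  mem[L1]=90
10. P3: store L0 := 10  bus=[BusRdX]  L0: P0=I P1=I P2=I P3=M  mem[L0]=76
11. P3: load  L4  bus=[BusRd,Flush]  L4: P0=I P1=S P2=I P3=S  mem[L4]=38
12. P2: store L4 := 70  bus=[BusRdX]  L4: P0=I P1=I P2=M P3=I  mem[L4]=38
13. P1: store L5 := 52  bus=[BusRdX]  L5: P0=I P1=M P2=I P3=I  mem[L5]=30
14. P2: store L4 := 60  bus=[-]  L4: P0=I P1=I P2=M P3=I  mem[L4]=38
15. P0: store L5 := 65  bus=[BusRdX,Flush]  L5: P0=M P1=I P2=I P3=I  mem[L5]=52
16. P3: load  L1  bus=[BusRd]  L1: P0=S P1=I P2=I P3=S  mem[L1]=90
17. P1: load  L3  bus=[BusRd]  L3: P0=I P1=S P2=I P3=I  mem[L3]=10
18. P0: store L5 := 70  bus=[-]  L5: P0=M P1=I P2=I P3=I  mem[L5]=52
19. P0: load  L0  bus=[BusRd,Flush]  L0: P0=S P1=I P2=I P3=S  mem[L0]=10
20. P2: load  L5  bus=[BusRd,Flush]  L5: P0=S P1=I P2=S P3=I  mem[L5]=70
21. P3: load  L5  bus=[BusRd]  L5: P0=S P1=I P2=S P3=S  mem[L5]=70
22. P1: store L4 := 90  bus=[BusRdX,Flush]  L4: P0=I P1=M P2=I P3=I  mem[L4]=60
23. P1: load  L0  bus=[BusRd]  L0: P0=S P1=S P2=I P3=S  mem[L0]=10
24. P0: load  L2  bus=[-]  L2: P0=S P1=I P2=S P3=I  mem[L2]=80
25. P3: store L4 := 54  bus=[BusRdX,Flush]  L4: P0=I P1=I P2=I P3=M  mem[L4]=90
26. P0: load  L0  bus=[-]  L0: P0=S P1=S P2=I P3=S  mem[L0]=10
27. P3: store L1 := 34  bus=[BusRdX]  L1: P0=I P1=I P2=I P3=M  mem[L1]=90
28. P0: load  L5  bus=[-]  L5: P0=S P1=I P2=S P3=S  mem[L5]=70
29. P1: load  L5  bus=[BusRd]  L5: P0=S P1=S P2=S P3=S  mem[L5]=70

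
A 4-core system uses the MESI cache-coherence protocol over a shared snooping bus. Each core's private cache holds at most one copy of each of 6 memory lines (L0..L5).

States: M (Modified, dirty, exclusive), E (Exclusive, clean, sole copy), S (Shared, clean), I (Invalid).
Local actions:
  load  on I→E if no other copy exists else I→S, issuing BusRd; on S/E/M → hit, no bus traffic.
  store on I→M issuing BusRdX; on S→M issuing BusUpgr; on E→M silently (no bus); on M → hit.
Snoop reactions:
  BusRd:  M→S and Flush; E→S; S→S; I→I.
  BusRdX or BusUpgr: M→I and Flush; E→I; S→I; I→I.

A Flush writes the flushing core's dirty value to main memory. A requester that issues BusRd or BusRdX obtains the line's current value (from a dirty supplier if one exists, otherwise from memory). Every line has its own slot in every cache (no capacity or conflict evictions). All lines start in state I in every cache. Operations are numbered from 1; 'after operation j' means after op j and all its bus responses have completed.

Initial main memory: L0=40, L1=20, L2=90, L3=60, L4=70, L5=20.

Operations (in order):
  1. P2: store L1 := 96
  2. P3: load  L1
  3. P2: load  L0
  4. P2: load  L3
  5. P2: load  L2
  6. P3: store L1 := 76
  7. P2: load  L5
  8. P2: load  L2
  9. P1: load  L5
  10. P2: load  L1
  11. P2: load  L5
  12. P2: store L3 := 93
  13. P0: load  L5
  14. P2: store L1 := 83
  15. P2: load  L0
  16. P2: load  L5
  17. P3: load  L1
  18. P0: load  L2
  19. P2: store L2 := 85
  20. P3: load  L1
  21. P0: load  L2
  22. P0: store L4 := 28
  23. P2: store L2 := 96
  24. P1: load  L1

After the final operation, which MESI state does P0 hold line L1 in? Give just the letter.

1. P2: store L1 := 96  bus=[BusRdX]  L1: P0=I P1=I P2=M P3=I  mem[L1]=20
2. P3: load  L1  bus=[BusRd,Flush]  L1: P0=I P1=I P2=S P3=S  mem[L1]=96
3. P2: load  L0  bus=[BusRd]  L0: P0=I P1=I P2=E P3=I  mem[L0]=40
4. P2: load  L3  bus=[BusRd]  L3: P0=I P1=I P2=E P3=I  mem[L3]=60
5. P2: load  L2  bus=[BusRd]  L2: P0=I P1=I P2=E P3=I  mem[L2]=90
6. P3: store L1 := 76  bus=[BusUpgr]  L1: P0=I P1=I P2=I P3=M  mem[L1]=96
7. P2: load  L5  bus=[BusRd]  L5: P0=I P1=I P2=E P3=I  mem[L5]=20
8. P2: load  L2  bus=[-]  L2: P0=I P1=I P2=E P3=I  mem[L2]=90
9. P1: load  L5  bus=[BusRd]  L5: P0=I P1=S P2=S P3=I  mem[L5]=20
10. P2: load  L1  bus=[BusRd,Flush]  L1: P0=I P1=I P2=S P3=S  mem[L1]=76
11. P2: load  L5  bus=[-]  L5: P0=I P1=S P2=S P3=I  mem[L5]=20
12. P2: store L3 := 93  bus=[-]  L3: P0=I P1=I P2=M P3=I  mem[L3]=60
13. P0: load  L5  bus=[BusRd]  L5: P0=S P1=S P2=S P3=I  mem[L5]=20
14. P2: store L1 := 83  bus=[BusUpgr]  L1: P0=I P1=I P2=M P3=I  mem[L1]=76
15. P2: load  L0  bus=[-]  L0: P0=I P1=I P2=E P3=I  mem[L0]=40
16. P2: load  L5  bus=[-]  L5: P0=S P1=S P2=S P3=I  mem[L5]=20
17. P3: load  L1  bus=[BusRd,Flush]  L1: P0=I P1=I P2=S P3=S  mem[L1]=83
18. P0: load  L2  bus=[BusRd]  L2: P0=S P1=I P2=S P3=I  mem[L2]=90
19. P2: store L2 := 85  bus=[BusUpgr]  L2: P0=I P1=I P2=M P3=I  mem[L2]=90
20. P3: load  L1  bus=[-]  L1: P0=I P1=I P2=S P3=S  mem[L1]=83
21. P0: load  L2  bus=[BusRd,Flush]  L2: P0=S P1=I P2=S P3=I  mem[L2]=85
22. P0: store L4 := 28  bus=[BusRdX]  L4: P0=M P1=I P2=I P3=I  mem[L4]=70
23. P2: store L2 := 96  bus=[BusUpgr]  L2: P0=I P1=I P2=M P3=I  mem[L2]=85
24. P1: load  L1  bus=[BusRd]  L1: P0=I P1=S P2=S P3=S  mem[L1]=83

state = I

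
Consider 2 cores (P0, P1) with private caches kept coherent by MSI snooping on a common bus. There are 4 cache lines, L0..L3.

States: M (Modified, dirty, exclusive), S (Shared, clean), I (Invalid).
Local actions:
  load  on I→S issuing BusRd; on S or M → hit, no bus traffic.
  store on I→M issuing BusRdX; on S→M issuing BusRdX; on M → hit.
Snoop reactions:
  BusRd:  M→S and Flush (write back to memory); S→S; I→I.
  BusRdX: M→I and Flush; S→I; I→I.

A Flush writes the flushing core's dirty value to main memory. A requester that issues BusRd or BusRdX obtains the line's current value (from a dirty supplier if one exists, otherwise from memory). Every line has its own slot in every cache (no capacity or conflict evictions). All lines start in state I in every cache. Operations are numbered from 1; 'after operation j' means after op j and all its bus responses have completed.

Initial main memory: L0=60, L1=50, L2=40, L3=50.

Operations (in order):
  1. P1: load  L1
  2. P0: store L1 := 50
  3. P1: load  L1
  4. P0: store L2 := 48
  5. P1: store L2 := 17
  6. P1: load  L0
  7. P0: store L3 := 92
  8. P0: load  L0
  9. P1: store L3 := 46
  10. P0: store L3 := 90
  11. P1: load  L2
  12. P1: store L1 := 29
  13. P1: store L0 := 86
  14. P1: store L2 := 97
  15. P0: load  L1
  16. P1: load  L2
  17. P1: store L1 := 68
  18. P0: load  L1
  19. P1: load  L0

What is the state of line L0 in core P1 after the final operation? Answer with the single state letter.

state = M

1. P1: load  L1  bus=[BusRd]  L1: P0=I P1=S  mem[L1]=50
2. P0: store L1 := 50  bus=[BusRdX]  L1: P0=M P1=I  mem[L1]=50
3. P1: load  L1  bus=[BusRd,Flush]  L1: P0=S P1=S  mem[L1]=50
4. P0: store L2 := 48  bus=[BusRdX]  L2: P0=M P1=I  mem[L2]=40
5. P1: store L2 := 17  bus=[BusRdX,Flush]  L2: P0=I P1=M  mem[L2]=48
6. P1: load  L0  bus=[BusRd]  L0: P0=I P1=S  mem[L0]=60
7. P0: store L3 := 92  bus=[BusRdX]  L3: P0=M P1=I  mem[L3]=50
8. P0: load  L0  bus=[BusRd]  L0: P0=S P1=S  mem[L0]=60
9. P1: store L3 := 46  bus=[BusRdX,Flush]  L3: P0=I P1=M  mem[L3]=92
10. P0: store L3 := 90  bus=[BusRdX,Flush]  L3: P0=M P1=I  mem[L3]=46
11. P1: load  L2  bus=[-]  L2: P0=I P1=M  mem[L2]=48
12. P1: store L1 := 29  bus=[BusRdX]  L1: P0=I P1=M  mem[L1]=50
13. P1: store L0 := 86  bus=[BusRdX]  L0: P0=I P1=M  mem[L0]=60
14. P1: store L2 := 97  bus=[-]  L2: P0=I P1=M  mem[L2]=48
15. P0: load  L1  bus=[BusRd,Flush]  L1: P0=S P1=S  mem[L1]=29
16. P1: load  L2  bus=[-]  L2: P0=I P1=M  mem[L2]=48
17. P1: store L1 := 68  bus=[BusRdX]  L1: P0=I P1=M  mem[L1]=29
18. P0: load  L1  bus=[BusRd,Flush]  L1: P0=S P1=S  mem[L1]=68
19. P1: load  L0  bus=[-]  L0: P0=I P1=M  mem[L0]=60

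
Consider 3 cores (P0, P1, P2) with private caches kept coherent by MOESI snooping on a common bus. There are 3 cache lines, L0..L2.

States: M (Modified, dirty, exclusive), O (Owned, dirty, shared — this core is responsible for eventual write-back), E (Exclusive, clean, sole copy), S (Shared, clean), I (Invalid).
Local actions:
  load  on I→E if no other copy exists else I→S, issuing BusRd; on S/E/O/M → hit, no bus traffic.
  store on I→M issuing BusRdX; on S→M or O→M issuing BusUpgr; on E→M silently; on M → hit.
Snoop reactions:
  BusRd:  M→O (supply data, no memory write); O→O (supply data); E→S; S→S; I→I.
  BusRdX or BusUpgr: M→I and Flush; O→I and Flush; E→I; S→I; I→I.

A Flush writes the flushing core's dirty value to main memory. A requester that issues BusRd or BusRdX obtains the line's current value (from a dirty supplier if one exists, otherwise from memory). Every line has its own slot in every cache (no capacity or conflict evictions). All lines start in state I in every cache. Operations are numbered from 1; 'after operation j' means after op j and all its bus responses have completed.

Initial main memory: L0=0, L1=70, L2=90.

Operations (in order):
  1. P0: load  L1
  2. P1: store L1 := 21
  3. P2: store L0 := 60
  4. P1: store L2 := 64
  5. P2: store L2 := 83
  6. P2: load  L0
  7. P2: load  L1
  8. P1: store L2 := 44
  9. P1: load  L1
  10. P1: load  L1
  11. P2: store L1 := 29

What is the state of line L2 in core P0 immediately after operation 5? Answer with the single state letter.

state = I

[1] P0: load  L1 | P0:E(70), P1:I, P2:I | bus: BusRd
[2] P1: store L1 := 21 | P0:I, P1:M(21), P2:I | bus: BusRdX
[3] P2: store L0 := 60 | P0:I, P1:I, P2:M(60) | bus: BusRdX
[4] P1: store L2 := 64 | P0:I, P1:M(64), P2:I | bus: BusRdX
[5] P2: store L2 := 83 | P0:I, P1:I, P2:M(83) | bus: BusRdX,Flush
[6] P2: load  L0 | P0:I, P1:I, P2:M(60) | bus: none
[7] P2: load  L1 | P0:I, P1:O(21), P2:S(21) | bus: BusRd
[8] P1: store L2 := 44 | P0:I, P1:M(44), P2:I | bus: BusRdX,Flush
[9] P1: load  L1 | P0:I, P1:O(21), P2:S(21) | bus: none
[10] P1: load  L1 | P0:I, P1:O(21), P2:S(21) | bus: none
[11] P2: store L1 := 29 | P0:I, P1:I, P2:M(29) | bus: BusUpgr,Flush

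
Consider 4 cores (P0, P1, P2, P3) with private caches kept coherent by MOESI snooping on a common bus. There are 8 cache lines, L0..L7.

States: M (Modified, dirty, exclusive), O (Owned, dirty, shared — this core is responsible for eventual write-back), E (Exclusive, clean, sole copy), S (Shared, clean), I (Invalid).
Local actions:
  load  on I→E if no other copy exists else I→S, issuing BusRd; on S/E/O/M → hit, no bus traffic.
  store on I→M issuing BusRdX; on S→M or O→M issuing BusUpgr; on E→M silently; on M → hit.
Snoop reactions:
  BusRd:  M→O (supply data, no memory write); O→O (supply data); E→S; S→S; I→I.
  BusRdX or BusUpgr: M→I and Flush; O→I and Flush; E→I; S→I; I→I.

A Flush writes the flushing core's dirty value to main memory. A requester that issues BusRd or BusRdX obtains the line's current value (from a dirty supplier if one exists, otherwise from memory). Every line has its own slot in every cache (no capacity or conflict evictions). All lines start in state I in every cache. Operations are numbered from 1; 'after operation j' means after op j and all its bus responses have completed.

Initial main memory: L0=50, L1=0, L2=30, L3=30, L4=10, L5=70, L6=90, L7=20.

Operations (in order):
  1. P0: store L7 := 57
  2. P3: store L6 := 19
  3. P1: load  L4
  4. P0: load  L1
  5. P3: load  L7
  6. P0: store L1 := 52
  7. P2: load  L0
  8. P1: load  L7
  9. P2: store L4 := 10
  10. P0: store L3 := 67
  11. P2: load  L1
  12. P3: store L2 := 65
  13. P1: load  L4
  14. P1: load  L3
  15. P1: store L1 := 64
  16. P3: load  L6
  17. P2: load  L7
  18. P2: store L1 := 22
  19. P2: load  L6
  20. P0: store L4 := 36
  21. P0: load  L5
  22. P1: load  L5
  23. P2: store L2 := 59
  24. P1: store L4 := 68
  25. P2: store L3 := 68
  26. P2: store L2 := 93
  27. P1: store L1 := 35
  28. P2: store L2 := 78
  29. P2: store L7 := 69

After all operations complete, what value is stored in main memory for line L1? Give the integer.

memory[L1] = 22

[1] P0: store L7 := 57 | P0:M(57), P1:I, P2:I, P3:I | bus: BusRdX
[2] P3: store L6 := 19 | P0:I, P1:I, P2:I, P3:M(19) | bus: BusRdX
[3] P1: load  L4 | P0:I, P1:E(10), P2:I, P3:I | bus: BusRd
[4] P0: load  L1 | P0:E(0), P1:I, P2:I, P3:I | bus: BusRd
[5] P3: load  L7 | P0:O(57), P1:I, P2:I, P3:S(57) | bus: BusRd
[6] P0: store L1 := 52 | P0:M(52), P1:I, P2:I, P3:I | bus: none
[7] P2: load  L0 | P0:I, P1:I, P2:E(50), P3:I | bus: BusRd
[8] P1: load  L7 | P0:O(57), P1:S(57), P2:I, P3:S(57) | bus: BusRd
[9] P2: store L4 := 10 | P0:I, P1:I, P2:M(10), P3:I | bus: BusRdX
[10] P0: store L3 := 67 | P0:M(67), P1:I, P2:I, P3:I | bus: BusRdX
[11] P2: load  L1 | P0:O(52), P1:I, P2:S(52), P3:I | bus: BusRd
[12] P3: store L2 := 65 | P0:I, P1:I, P2:I, P3:M(65) | bus: BusRdX
[13] P1: load  L4 | P0:I, P1:S(10), P2:O(10), P3:I | bus: BusRd
[14] P1: load  L3 | P0:O(67), P1:S(67), P2:I, P3:I | bus: BusRd
[15] P1: store L1 := 64 | P0:I, P1:M(64), P2:I, P3:I | bus: BusRdX,Flush
[16] P3: load  L6 | P0:I, P1:I, P2:I, P3:M(19) | bus: none
[17] P2: load  L7 | P0:O(57), P1:S(57), P2:S(57), P3:S(57) | bus: BusRd
[18] P2: store L1 := 22 | P0:I, P1:I, P2:M(22), P3:I | bus: BusRdX,Flush
[19] P2: load  L6 | P0:I, P1:I, P2:S(19), P3:O(19) | bus: BusRd
[20] P0: store L4 := 36 | P0:M(36), P1:I, P2:I, P3:I | bus: BusRdX,Flush
[21] P0: load  L5 | P0:E(70), P1:I, P2:I, P3:I | bus: BusRd
[22] P1: load  L5 | P0:S(70), P1:S(70), P2:I, P3:I | bus: BusRd
[23] P2: store L2 := 59 | P0:I, P1:I, P2:M(59), P3:I | bus: BusRdX,Flush
[24] P1: store L4 := 68 | P0:I, P1:M(68), P2:I, P3:I | bus: BusRdX,Flush
[25] P2: store L3 := 68 | P0:I, P1:I, P2:M(68), P3:I | bus: BusRdX,Flush
[26] P2: store L2 := 93 | P0:I, P1:I, P2:M(93), P3:I | bus: none
[27] P1: store L1 := 35 | P0:I, P1:M(35), P2:I, P3:I | bus: BusRdX,Flush
[28] P2: store L2 := 78 | P0:I, P1:I, P2:M(78), P3:I | bus: none
[29] P2: store L7 := 69 | P0:I, P1:I, P2:M(69), P3:I | bus: BusUpgr,Flush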